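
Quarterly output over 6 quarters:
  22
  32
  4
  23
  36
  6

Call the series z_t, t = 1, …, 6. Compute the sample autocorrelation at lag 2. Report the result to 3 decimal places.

Mean z̄ = (22 + 32 + 4 + 23 + 36 + 6)/6 = 20.5000
Deviations from mean: 1.5000, 11.5000, -16.5000, 2.5000, 15.5000, -14.5000
Numerator Σ_{t=1}^{4}(z_t−z̄)(z_{t+2}−z̄) = -288.0000
Denominator Σ(z_t−z̄)² = 863.5000
r_2 = -288.0000 / 863.5000 = -0.334

-0.334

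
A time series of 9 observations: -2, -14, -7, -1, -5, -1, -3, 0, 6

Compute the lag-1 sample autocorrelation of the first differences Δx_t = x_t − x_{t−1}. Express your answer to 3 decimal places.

-0.308

First differences Δx: -12, 7, 6, -4, 4, -2, 3, 6
Mean of differences = 1.0000
Numerator Σ(Δx_t−Δx̄)(Δx_{t+1}−Δx̄) = -93.0000
Denominator Σ(Δx_t−Δx̄)² = 302.0000
r_1(Δx) = -93.0000 / 302.0000 = -0.308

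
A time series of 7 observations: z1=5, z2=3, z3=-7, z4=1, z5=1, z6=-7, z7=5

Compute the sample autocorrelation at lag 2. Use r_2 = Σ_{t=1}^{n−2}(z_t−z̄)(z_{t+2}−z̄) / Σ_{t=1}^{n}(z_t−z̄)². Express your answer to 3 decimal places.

-0.254

Mean z̄ = (5 + 3 − 7 + 1 + 1 − 7 + 5)/7 = 0.1429
Numerator Σ_{t=1}^{5}(z_t−z̄)(z_{t+2}−z̄) = -40.3265
Denominator Σ(z_t−z̄)² = 158.8571
r_2 = -40.3265 / 158.8571 = -0.254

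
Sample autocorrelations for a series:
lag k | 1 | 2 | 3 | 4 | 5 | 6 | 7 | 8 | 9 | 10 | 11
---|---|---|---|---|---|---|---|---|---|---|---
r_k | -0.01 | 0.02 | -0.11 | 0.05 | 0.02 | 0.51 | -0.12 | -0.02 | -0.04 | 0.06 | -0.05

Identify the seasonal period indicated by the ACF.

6

The largest autocorrelation is r_6 = 0.51; the remaining lags stay at or below 0.06.
The dominant spike at lag 6 indicates a seasonal period of 6.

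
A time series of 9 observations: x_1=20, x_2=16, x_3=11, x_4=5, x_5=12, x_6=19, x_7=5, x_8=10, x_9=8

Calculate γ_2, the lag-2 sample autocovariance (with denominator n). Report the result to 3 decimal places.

-8.097

Mean x̄ = (20 + 16 + 11 + 5 + 12 + 19 + 5 + 10 + 8)/9 = 11.7778
Σ_{t=1}^{7}(x_t−x̄)(x_{t+2}−x̄) = -72.8765
γ_2 = -72.8765 / 9 = -8.097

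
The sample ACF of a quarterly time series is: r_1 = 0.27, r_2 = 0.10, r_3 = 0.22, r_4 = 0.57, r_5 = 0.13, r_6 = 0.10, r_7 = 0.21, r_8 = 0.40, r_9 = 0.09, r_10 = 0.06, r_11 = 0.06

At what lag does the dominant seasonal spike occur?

4

The largest autocorrelation is r_4 = 0.57, with a weaker echo at lag 8 (0.40); the remaining lags stay at or below 0.27. The elevated value at lag 1 (0.27), dropping to 0.10 at lag 2, reflects decaying short-term dependence rather than seasonality.
The dominant spike at lag 4 indicates a seasonal period of 4.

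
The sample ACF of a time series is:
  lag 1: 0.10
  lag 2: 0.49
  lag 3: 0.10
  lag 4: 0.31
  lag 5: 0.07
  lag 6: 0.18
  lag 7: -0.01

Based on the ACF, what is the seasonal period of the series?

2

The largest autocorrelation is r_2 = 0.49, with weaker echoes at lags 4 (0.31) and 6 (0.18); the remaining lags stay at or below 0.10.
The dominant spike at lag 2 indicates a seasonal period of 2.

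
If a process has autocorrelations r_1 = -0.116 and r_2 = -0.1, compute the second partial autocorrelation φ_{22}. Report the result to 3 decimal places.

φ_{22} = (r_2 − r_1²) / (1 − r_1²)
r_1² = (-0.116)² = 0.013456
Numerator = -0.1 − 0.0135 = -0.1135; denominator = 1 − 0.0135 = 0.9865
φ_{22} = -0.1135 / 0.9865 = -0.115

-0.115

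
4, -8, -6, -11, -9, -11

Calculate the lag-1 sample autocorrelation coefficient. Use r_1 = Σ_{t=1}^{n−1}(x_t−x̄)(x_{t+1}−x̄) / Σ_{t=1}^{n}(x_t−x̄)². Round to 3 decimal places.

Mean x̄ = (4 − 8 − 6 − 11 − 9 − 11)/6 = -6.8333
Numerator Σ_{t=1}^{5}(x_t−x̄)(x_{t+1}−x̄) = 0.9722
Denominator Σ(x_t−x̄)² = 158.8333
r_1 = 0.9722 / 158.8333 = 0.006

0.006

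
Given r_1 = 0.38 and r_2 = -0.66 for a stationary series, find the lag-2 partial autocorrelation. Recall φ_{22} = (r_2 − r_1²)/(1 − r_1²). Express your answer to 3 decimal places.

-0.940

φ_{22} = (r_2 − r_1²) / (1 − r_1²)
r_1² = (0.38)² = 0.1444
Numerator = -0.66 − 0.1444 = -0.8044; denominator = 1 − 0.1444 = 0.8556
φ_{22} = -0.8044 / 0.8556 = -0.940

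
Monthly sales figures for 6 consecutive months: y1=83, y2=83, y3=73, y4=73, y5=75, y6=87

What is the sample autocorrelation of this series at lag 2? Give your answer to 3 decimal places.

-0.391

Mean ȳ = (83 + 83 + 73 + 73 + 75 + 87)/6 = 79.0000
Deviations from mean: 4.0000, 4.0000, -6.0000, -6.0000, -4.0000, 8.0000
Σ(y_t−ȳ)(y_{t+2}−ȳ) = (-24.0000) + (-24.0000) + (24.0000) + (-48.0000) = -72.0000
Denominator Σ(y_t−ȳ)² = 184.0000
r_2 = -72.0000 / 184.0000 = -0.391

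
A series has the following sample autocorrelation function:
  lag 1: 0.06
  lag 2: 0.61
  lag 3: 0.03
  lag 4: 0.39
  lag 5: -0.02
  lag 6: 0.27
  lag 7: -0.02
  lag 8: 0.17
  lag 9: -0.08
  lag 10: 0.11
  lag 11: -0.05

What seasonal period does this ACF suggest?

2

The largest autocorrelation is r_2 = 0.61, with weaker echoes at lags 4 (0.39), 6 (0.27) and 8 (0.17); the remaining lags stay at or below 0.11.
The dominant spike at lag 2 indicates a seasonal period of 2.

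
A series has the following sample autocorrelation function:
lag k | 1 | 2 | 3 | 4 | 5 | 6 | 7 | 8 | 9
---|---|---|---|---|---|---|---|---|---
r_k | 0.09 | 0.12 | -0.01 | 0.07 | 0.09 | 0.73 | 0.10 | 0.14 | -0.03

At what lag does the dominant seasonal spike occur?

6

The largest autocorrelation is r_6 = 0.73; the remaining lags stay at or below 0.14.
The dominant spike at lag 6 indicates a seasonal period of 6.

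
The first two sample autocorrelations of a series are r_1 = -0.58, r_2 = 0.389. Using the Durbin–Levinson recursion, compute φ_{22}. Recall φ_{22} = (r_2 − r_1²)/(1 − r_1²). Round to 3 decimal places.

φ_{22} = (r_2 − r_1²) / (1 − r_1²)
r_1² = (-0.58)² = 0.3364
Numerator = 0.389 − 0.3364 = 0.0526; denominator = 1 − 0.3364 = 0.6636
φ_{22} = 0.0526 / 0.6636 = 0.079

0.079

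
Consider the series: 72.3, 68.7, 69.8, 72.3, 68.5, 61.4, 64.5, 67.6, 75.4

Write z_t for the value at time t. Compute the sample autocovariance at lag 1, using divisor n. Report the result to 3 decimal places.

Mean z̄ = (72.3 + 68.7 + 69.8 + 72.3 + 68.5 + 61.4 + 64.5 + 67.6 + 75.4)/9 = 68.9444
Σ_{t=1}^{8}(z_t−z̄)(z_{t+1}−z̄) = 34.5302
γ_1 = 34.5302 / 9 = 3.837

3.837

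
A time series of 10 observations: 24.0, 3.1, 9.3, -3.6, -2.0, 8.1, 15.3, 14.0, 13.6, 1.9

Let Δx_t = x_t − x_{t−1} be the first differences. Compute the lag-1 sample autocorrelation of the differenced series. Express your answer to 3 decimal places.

-0.142

First differences Δx: -20.9, 6.2, -12.9, 1.6, 10.1, 7.2, -1.3, -0.4, -11.7
Mean of differences = -2.4556
Numerator Σ(Δx_t−Δx̄)(Δx_{t+1}−Δx̄) = -125.7264
Denominator Σ(Δx_t−Δx̄)² = 882.5422
r_1(Δx) = -125.7264 / 882.5422 = -0.142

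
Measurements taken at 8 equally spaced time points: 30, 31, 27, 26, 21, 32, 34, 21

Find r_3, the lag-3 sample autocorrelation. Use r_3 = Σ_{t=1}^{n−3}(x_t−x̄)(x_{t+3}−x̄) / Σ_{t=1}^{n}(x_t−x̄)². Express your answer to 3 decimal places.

0.033

Mean x̄ = (30 + 31 + 27 + 26 + 21 + 32 + 34 + 21)/8 = 27.7500
Deviations from mean: 2.2500, 3.2500, -0.7500, -1.7500, -6.7500, 4.2500, 6.2500, -6.7500
Σ(x_t−x̄)(x_{t+3}−x̄) = (-3.9375) + (-21.9375) + (-3.1875) + (-10.9375) + (45.5625) = 5.5625
Denominator Σ(x_t−x̄)² = 167.5000
r_3 = 5.5625 / 167.5000 = 0.033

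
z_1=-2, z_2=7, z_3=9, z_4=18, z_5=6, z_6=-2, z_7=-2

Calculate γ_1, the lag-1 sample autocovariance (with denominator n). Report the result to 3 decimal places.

14.691

Mean z̄ = (-2 + 7 + 9 + 18 + 6 − 2 − 2)/7 = 4.8571
Σ_{t=1}^{6}(z_t−z̄)(z_{t+1}−z̄) = 102.8367
γ_1 = 102.8367 / 7 = 14.691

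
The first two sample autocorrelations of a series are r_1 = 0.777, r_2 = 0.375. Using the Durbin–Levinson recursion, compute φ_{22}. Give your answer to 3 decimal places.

φ_{22} = (r_2 − r_1²) / (1 − r_1²)
r_1² = (0.777)² = 0.603729
Numerator = 0.375 − 0.6037 = -0.2287; denominator = 1 − 0.6037 = 0.3963
φ_{22} = -0.2287 / 0.3963 = -0.577

-0.577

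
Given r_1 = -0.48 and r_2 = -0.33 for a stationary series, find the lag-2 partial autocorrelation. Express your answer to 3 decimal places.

-0.728

φ_{22} = (r_2 − r_1²) / (1 − r_1²)
r_1² = (-0.48)² = 0.2304
Numerator = -0.33 − 0.2304 = -0.5604; denominator = 1 − 0.2304 = 0.7696
φ_{22} = -0.5604 / 0.7696 = -0.728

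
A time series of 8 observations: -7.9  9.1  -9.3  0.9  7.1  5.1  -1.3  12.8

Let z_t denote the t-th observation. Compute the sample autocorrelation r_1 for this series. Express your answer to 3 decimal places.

Mean z̄ = (-7.9 + 9.1 − 9.3 + 0.9 + 7.1 + 5.1 − 1.3 + 12.8)/8 = 2.0625
Numerator Σ_{t=1}^{7}(z_t−z̄)(z_{t+1}−z̄) = -173.7389
Denominator Σ(z_t−z̄)² = 440.4388
r_1 = -173.7389 / 440.4388 = -0.394

-0.394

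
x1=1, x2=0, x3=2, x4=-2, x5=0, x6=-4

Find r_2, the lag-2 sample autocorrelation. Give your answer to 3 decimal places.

0.404

Mean x̄ = (1 + 0 + 2 − 2 + 0 − 4)/6 = -0.5000
Deviations from mean: 1.5000, 0.5000, 2.5000, -1.5000, 0.5000, -3.5000
Numerator Σ_{t=1}^{4}(x_t−x̄)(x_{t+2}−x̄) = 9.5000
Denominator Σ(x_t−x̄)² = 23.5000
r_2 = 9.5000 / 23.5000 = 0.404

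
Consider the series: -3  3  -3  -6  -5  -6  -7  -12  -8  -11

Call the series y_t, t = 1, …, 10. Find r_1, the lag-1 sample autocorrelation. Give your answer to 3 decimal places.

0.490

Mean ȳ = (-3 + 3 − 3 − 6 − 5 − 6 − 7 − 12 − 8 − 11)/10 = -5.8000
Numerator Σ_{t=1}^{9}(y_t−ȳ)(y_{t+1}−ȳ) = 81.1600
Denominator Σ(y_t−ȳ)² = 165.6000
r_1 = 81.1600 / 165.6000 = 0.490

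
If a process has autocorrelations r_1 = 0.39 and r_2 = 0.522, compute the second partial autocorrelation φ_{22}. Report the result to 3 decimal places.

φ_{22} = (r_2 − r_1²) / (1 − r_1²)
r_1² = (0.39)² = 0.1521
Numerator = 0.522 − 0.1521 = 0.3699; denominator = 1 − 0.1521 = 0.8479
φ_{22} = 0.3699 / 0.8479 = 0.436

0.436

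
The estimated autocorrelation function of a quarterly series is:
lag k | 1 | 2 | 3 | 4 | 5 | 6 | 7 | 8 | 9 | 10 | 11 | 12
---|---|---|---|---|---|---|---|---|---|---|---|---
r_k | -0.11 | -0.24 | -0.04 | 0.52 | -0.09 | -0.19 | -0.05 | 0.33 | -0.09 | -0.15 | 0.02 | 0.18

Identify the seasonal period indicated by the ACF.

4

The largest autocorrelation is r_4 = 0.52, with weaker echoes at lags 8 (0.33) and 12 (0.18); the remaining lags stay at or below 0.02.
The dominant spike at lag 4 indicates a seasonal period of 4.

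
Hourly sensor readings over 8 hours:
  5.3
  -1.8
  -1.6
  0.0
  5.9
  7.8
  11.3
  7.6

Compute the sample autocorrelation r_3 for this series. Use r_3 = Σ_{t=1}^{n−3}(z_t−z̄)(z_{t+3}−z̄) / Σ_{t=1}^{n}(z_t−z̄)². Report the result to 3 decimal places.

Mean z̄ = (5.3 − 1.8 − 1.6 + 0.0 + 5.9 + 7.8 + 11.3 + 7.6)/8 = 4.3125
Numerator Σ_{t=1}^{5}(z_t−z̄)(z_{t+3}−z̄) = -59.4967
Denominator Σ(z_t−z̄)² = 166.2088
r_3 = -59.4967 / 166.2088 = -0.358

-0.358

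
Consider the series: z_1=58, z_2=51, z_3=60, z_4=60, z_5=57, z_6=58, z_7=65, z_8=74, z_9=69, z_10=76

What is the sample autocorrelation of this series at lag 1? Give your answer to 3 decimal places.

0.531

Mean z̄ = (58 + 51 + 60 + 60 + 57 + 58 + 65 + 74 + 69 + 76)/10 = 62.8000
Numerator Σ_{t=1}^{9}(z_t−z̄)(z_{t+1}−z̄) = 306.9600
Denominator Σ(z_t−z̄)² = 577.6000
r_1 = 306.9600 / 577.6000 = 0.531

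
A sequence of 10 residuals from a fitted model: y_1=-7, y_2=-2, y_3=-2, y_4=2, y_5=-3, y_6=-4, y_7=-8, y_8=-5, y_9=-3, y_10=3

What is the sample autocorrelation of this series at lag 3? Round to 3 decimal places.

-0.697

Mean ȳ = (-7 − 2 − 2 + 2 − 3 − 4 − 8 − 5 − 3 + 3)/10 = -2.9000
Σ(y_t−ȳ)(y_{t+3}−ȳ) = (-20.0900) + (-0.0900) + (-0.9900) + (-24.9900) + (0.2100) + (0.1100) + (-30.0900) = -75.9300
Denominator Σ(y_t−ȳ)² = 108.9000
r_3 = -75.9300 / 108.9000 = -0.697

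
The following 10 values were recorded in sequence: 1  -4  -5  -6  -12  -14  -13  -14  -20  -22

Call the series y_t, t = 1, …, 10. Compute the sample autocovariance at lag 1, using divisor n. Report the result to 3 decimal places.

Mean ȳ = (1 − 4 − 5 − 6 − 12 − 14 − 13 − 14 − 20 − 22)/10 = -10.9000
Σ_{t=1}^{9}(y_t−ȳ)(y_{t+1}−ȳ) = 291.9900
γ_1 = 291.9900 / 10 = 29.199

29.199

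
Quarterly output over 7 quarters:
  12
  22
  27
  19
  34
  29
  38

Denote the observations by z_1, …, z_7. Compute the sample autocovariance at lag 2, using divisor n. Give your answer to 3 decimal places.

Mean z̄ = (12 + 22 + 27 + 19 + 34 + 29 + 38)/7 = 25.8571
Deviations: -13.8571, -3.8571, 1.1429, -6.8571, 8.1429, 3.1429, 12.1429
Σ_{t=1}^{5}(z_t−z̄)(z_{t+2}−z̄) = 97.2449
γ_2 = 97.2449 / 7 = 13.892

13.892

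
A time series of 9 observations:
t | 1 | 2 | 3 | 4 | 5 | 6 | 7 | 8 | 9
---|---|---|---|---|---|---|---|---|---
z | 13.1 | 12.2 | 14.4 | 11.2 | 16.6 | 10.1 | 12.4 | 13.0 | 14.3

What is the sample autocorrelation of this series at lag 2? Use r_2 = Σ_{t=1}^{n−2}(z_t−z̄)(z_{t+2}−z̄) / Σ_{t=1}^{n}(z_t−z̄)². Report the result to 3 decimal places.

0.304

Mean z̄ = (13.1 + 12.2 + 14.4 + 11.2 + 16.6 + 10.1 + 12.4 + 13.0 + 14.3)/9 = 13.0333
Σ(z_t−z̄)(z_{t+2}−z̄) = (0.0911) + (1.5278) + (4.8744) + (5.3778) + (-2.2589) + (0.0978) + (-0.8022) = 8.9078
Denominator Σ(z_t−z̄)² = 29.2600
r_2 = 8.9078 / 29.2600 = 0.304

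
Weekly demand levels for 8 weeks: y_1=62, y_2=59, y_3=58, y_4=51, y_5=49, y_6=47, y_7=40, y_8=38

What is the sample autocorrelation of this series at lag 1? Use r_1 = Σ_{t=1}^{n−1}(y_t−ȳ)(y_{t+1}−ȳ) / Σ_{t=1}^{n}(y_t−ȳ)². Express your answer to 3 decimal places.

Mean ȳ = (62 + 59 + 58 + 51 + 49 + 47 + 40 + 38)/8 = 50.5000
Deviations from mean: 11.5000, 8.5000, 7.5000, 0.5000, -1.5000, -3.5000, -10.5000, -12.5000
Σ(y_t−ȳ)(y_{t+1}−ȳ) = (97.7500) + (63.7500) + (3.7500) + (-0.7500) + (5.2500) + (36.7500) + (131.2500) = 337.7500
Denominator Σ(y_t−ȳ)² = 542.0000
r_1 = 337.7500 / 542.0000 = 0.623

0.623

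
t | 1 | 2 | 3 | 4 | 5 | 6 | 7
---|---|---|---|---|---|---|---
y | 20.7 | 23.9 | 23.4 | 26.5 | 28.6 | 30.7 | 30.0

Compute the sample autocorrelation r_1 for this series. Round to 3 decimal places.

0.557

Mean ȳ = (20.7 + 23.9 + 23.4 + 26.5 + 28.6 + 30.7 + 30.0)/7 = 26.2571
Deviations from mean: -5.5571, -2.3571, -2.8571, 0.2429, 2.3429, 4.4429, 3.7429
Numerator Σ_{t=1}^{6}(y_t−ȳ)(y_{t+1}−ȳ) = 46.7467
Denominator Σ(y_t−ȳ)² = 83.8971
r_1 = 46.7467 / 83.8971 = 0.557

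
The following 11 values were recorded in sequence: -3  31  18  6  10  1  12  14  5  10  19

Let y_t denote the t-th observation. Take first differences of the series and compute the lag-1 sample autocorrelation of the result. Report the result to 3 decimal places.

-0.232

First differences Δy: 34, -13, -12, 4, -9, 11, 2, -9, 5, 9
Mean of differences = 2.2000
Numerator Σ(Δy_t−Δȳ)(Δy_{t+1}−Δȳ) = -423.6400
Denominator Σ(Δy_t−Δȳ)² = 1829.6000
r_1(Δy) = -423.6400 / 1829.6000 = -0.232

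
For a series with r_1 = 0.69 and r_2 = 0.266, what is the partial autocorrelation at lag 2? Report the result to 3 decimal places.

φ_{22} = (r_2 − r_1²) / (1 − r_1²)
r_1² = (0.69)² = 0.4761
Numerator = 0.266 − 0.4761 = -0.2101; denominator = 1 − 0.4761 = 0.5239
φ_{22} = -0.2101 / 0.5239 = -0.401

-0.401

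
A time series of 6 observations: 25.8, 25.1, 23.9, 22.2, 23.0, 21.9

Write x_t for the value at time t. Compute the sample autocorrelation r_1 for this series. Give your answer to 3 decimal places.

Mean x̄ = (25.8 + 25.1 + 23.9 + 22.2 + 23.0 + 21.9)/6 = 23.6500
Deviations from mean: 2.1500, 1.4500, 0.2500, -1.4500, -0.6500, -1.7500
Numerator Σ_{t=1}^{5}(x_t−x̄)(x_{t+1}−x̄) = 5.1975
Denominator Σ(x_t−x̄)² = 12.3750
r_1 = 5.1975 / 12.3750 = 0.420

0.420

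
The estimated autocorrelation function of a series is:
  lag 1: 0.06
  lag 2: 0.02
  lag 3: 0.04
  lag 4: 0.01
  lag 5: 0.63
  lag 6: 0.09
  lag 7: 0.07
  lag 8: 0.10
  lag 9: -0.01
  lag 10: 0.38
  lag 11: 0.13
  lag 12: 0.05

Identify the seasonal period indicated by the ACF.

The largest autocorrelation is r_5 = 0.63, with a weaker echo at lag 10 (0.38); the remaining lags stay at or below 0.13.
The dominant spike at lag 5 indicates a seasonal period of 5.

5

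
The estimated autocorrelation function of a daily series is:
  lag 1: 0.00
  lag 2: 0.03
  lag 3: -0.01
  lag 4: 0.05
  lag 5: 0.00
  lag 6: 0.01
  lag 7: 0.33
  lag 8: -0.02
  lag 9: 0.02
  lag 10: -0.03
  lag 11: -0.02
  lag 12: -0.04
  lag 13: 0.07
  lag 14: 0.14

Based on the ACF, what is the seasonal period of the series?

The largest autocorrelation is r_7 = 0.33; the remaining lags stay at or below 0.14.
The dominant spike at lag 7 indicates a seasonal period of 7.

7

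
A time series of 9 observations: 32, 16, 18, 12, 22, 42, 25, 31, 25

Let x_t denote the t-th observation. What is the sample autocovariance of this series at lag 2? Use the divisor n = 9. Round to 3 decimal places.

Mean x̄ = (32 + 16 + 18 + 12 + 22 + 42 + 25 + 31 + 25)/9 = 24.7778
Σ_{t=1}^{7}(x_t−x̄)(x_{t+2}−x̄) = -31.4321
γ_2 = -31.4321 / 9 = -3.492

-3.492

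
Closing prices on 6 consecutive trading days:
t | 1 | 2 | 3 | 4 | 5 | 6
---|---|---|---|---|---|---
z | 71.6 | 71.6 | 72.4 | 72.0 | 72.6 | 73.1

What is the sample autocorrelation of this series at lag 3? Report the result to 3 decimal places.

0.033

Mean z̄ = (71.6 + 71.6 + 72.4 + 72.0 + 72.6 + 73.1)/6 = 72.2167
Deviations from mean: -0.6167, -0.6167, 0.1833, -0.2167, 0.3833, 0.8833
Numerator Σ_{t=1}^{3}(z_t−z̄)(z_{t+3}−z̄) = 0.0592
Denominator Σ(z_t−z̄)² = 1.7683
r_3 = 0.0592 / 1.7683 = 0.033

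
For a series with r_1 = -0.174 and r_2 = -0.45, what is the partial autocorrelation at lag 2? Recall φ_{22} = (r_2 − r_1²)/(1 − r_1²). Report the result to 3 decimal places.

-0.495

φ_{22} = (r_2 − r_1²) / (1 − r_1²)
r_1² = (-0.174)² = 0.030276
Numerator = -0.45 − 0.0303 = -0.4803; denominator = 1 − 0.0303 = 0.9697
φ_{22} = -0.4803 / 0.9697 = -0.495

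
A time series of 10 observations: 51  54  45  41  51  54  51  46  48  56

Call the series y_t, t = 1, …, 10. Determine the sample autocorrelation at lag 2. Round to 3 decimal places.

-0.647

Mean ȳ = (51 + 54 + 45 + 41 + 51 + 54 + 51 + 46 + 48 + 56)/10 = 49.7000
Numerator Σ_{t=1}^{8}(y_t−ȳ)(y_{t+2}−ȳ) = -126.7800
Denominator Σ(y_t−ȳ)² = 196.1000
r_2 = -126.7800 / 196.1000 = -0.647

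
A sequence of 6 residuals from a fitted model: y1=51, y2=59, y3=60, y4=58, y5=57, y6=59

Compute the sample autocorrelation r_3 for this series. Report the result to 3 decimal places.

Mean ȳ = (51 + 59 + 60 + 58 + 57 + 59)/6 = 57.3333
Deviations from mean: -6.3333, 1.6667, 2.6667, 0.6667, -0.3333, 1.6667
Σ(y_t−ȳ)(y_{t+3}−ȳ) = (-4.2222) + (-0.5556) + (4.4444) = -0.3333
Denominator Σ(y_t−ȳ)² = 53.3333
r_3 = -0.3333 / 53.3333 = -0.006

-0.006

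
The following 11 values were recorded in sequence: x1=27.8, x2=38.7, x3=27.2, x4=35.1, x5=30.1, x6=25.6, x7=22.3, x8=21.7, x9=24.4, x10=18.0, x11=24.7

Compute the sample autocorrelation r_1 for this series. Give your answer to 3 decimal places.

Mean x̄ = (27.8 + 38.7 + 27.2 + 35.1 + 30.1 + 25.6 + 22.3 + 21.7 + 24.4 + 18.0 + 24.7)/11 = 26.8727
Numerator Σ_{t=1}^{10}(x_t−x̄)(x_{t+1}−x̄) = 123.4565
Denominator Σ(x_t−x̄)² = 357.8018
r_1 = 123.4565 / 357.8018 = 0.345

0.345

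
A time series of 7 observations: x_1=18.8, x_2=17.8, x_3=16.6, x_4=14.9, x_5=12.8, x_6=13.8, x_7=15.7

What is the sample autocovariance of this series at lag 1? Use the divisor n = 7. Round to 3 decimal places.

Mean x̄ = (18.8 + 17.8 + 16.6 + 14.9 + 12.8 + 13.8 + 15.7)/7 = 15.7714
Deviations: 3.0286, 2.0286, 0.8286, -0.8714, -2.9714, -1.9714, -0.0714
Σ_{t=1}^{6}(x_t−x̄)(x_{t+1}−x̄) = 15.6906
γ_1 = 15.6906 / 7 = 2.242

2.242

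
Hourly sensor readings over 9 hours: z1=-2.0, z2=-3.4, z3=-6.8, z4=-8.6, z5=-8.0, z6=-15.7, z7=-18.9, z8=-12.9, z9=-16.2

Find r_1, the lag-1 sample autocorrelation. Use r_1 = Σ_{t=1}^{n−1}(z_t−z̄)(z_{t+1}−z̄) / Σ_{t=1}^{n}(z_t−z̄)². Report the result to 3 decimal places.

Mean z̄ = (-2.0 − 3.4 − 6.8 − 8.6 − 8.0 − 15.7 − 18.9 − 12.9 − 16.2)/9 = -10.2778
Numerator Σ_{t=1}^{8}(z_t−z̄)(z_{t+1}−z̄) = 163.0484
Denominator Σ(z_t−z̄)² = 281.6156
r_1 = 163.0484 / 281.6156 = 0.579

0.579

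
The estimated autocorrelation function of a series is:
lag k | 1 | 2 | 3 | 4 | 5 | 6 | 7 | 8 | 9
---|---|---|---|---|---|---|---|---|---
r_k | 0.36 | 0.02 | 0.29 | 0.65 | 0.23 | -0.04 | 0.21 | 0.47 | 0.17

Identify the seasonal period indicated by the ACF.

The largest autocorrelation is r_4 = 0.65, with a weaker echo at lag 8 (0.47); the remaining lags stay at or below 0.36. The elevated value at lag 1 (0.36), dropping to 0.02 at lag 2, reflects decaying short-term dependence rather than seasonality.
The dominant spike at lag 4 indicates a seasonal period of 4.

4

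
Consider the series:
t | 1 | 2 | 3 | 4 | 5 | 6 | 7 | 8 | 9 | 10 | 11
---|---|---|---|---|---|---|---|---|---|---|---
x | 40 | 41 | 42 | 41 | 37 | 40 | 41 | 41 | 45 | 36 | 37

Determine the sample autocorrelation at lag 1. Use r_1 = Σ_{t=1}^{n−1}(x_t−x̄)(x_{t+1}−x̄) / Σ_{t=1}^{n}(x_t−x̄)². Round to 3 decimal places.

-0.021

Mean x̄ = (40 + 41 + 42 + 41 + 37 + 40 + 41 + 41 + 45 + 36 + 37)/11 = 40.0909
Numerator Σ_{t=1}^{10}(x_t−x̄)(x_{t+1}−x̄) = -1.3719
Denominator Σ(x_t−x̄)² = 66.9091
r_1 = -1.3719 / 66.9091 = -0.021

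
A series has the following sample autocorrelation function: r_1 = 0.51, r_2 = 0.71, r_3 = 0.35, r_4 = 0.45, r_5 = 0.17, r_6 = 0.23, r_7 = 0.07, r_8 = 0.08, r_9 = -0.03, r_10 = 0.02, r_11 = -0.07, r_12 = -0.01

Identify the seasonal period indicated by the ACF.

The largest autocorrelation is r_2 = 0.71; the remaining lags stay at or below 0.51.
The dominant spike at lag 2 indicates a seasonal period of 2.

2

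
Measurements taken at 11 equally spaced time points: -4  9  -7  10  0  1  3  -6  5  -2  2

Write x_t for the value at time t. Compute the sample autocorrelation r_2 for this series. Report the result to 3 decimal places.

Mean x̄ = (-4 + 9 − 7 + 10 + 0 + 1 + 3 − 6 + 5 − 2 + 2)/11 = 1.0000
Numerator Σ_{t=1}^{9}(x_t−x̄)(x_{t+2}−x̄) = 151.0000
Denominator Σ(x_t−x̄)² = 314.0000
r_2 = 151.0000 / 314.0000 = 0.481

0.481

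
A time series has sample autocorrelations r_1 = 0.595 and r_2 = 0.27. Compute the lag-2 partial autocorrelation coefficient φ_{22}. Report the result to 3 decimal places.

φ_{22} = (r_2 − r_1²) / (1 − r_1²)
r_1² = (0.595)² = 0.354025
Numerator = 0.27 − 0.3540 = -0.0840; denominator = 1 − 0.3540 = 0.6460
φ_{22} = -0.0840 / 0.6460 = -0.130

-0.130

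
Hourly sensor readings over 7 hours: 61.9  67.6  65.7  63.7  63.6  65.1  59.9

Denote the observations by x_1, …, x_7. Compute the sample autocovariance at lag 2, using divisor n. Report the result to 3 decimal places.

-0.566

Mean x̄ = (61.9 + 67.6 + 65.7 + 63.7 + 63.6 + 65.1 + 59.9)/7 = 63.9286
Deviations: -2.0286, 3.6714, 1.7714, -0.2286, -0.3286, 1.1714, -4.0286
Σ_{t=1}^{5}(x_t−x̄)(x_{t+2}−x̄) = -3.9588
γ_2 = -3.9588 / 7 = -0.566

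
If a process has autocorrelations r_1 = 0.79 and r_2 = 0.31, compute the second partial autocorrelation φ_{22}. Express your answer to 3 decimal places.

φ_{22} = (r_2 − r_1²) / (1 − r_1²)
r_1² = (0.79)² = 0.6241
Numerator = 0.31 − 0.6241 = -0.3141; denominator = 1 − 0.6241 = 0.3759
φ_{22} = -0.3141 / 0.3759 = -0.836

-0.836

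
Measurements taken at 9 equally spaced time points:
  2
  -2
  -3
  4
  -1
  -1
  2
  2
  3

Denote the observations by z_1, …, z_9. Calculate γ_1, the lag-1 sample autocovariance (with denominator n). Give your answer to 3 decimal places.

Mean z̄ = (2 − 2 − 3 + 4 − 1 − 1 + 2 + 2 + 3)/9 = 0.6667
Σ_{t=1}^{8}(z_t−z̄)(z_{t+1}−z̄) = -6.1111
γ_1 = -6.1111 / 9 = -0.679

-0.679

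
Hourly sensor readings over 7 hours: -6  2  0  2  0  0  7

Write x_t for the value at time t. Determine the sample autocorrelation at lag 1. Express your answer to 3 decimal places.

Mean x̄ = (-6 + 2 + 0 + 2 + 0 + 0 + 7)/7 = 0.7143
Numerator Σ_{t=1}^{6}(x_t−x̄)(x_{t+1}−x̄) = -15.3673
Denominator Σ(x_t−x̄)² = 89.4286
r_1 = -15.3673 / 89.4286 = -0.172

-0.172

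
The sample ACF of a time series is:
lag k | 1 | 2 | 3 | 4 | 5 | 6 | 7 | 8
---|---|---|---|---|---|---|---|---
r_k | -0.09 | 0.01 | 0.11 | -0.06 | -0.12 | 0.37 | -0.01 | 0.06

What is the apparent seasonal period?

The largest autocorrelation is r_6 = 0.37; the remaining lags stay at or below 0.11.
The dominant spike at lag 6 indicates a seasonal period of 6.

6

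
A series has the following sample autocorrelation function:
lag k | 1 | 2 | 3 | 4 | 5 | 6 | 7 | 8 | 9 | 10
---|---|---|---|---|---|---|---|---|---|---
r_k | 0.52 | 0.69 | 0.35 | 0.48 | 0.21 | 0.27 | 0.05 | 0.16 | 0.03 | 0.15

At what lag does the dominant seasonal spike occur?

2

The largest autocorrelation is r_2 = 0.69; the remaining lags stay at or below 0.52.
The dominant spike at lag 2 indicates a seasonal period of 2.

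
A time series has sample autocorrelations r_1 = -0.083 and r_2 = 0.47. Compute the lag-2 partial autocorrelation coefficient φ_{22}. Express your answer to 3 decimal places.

0.466

φ_{22} = (r_2 − r_1²) / (1 − r_1²)
r_1² = (-0.083)² = 0.006889
Numerator = 0.47 − 0.0069 = 0.4631; denominator = 1 − 0.0069 = 0.9931
φ_{22} = 0.4631 / 0.9931 = 0.466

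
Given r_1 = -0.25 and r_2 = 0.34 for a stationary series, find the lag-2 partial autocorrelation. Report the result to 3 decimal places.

0.296

φ_{22} = (r_2 − r_1²) / (1 − r_1²)
r_1² = (-0.25)² = 0.0625
Numerator = 0.34 − 0.0625 = 0.2775; denominator = 1 − 0.0625 = 0.9375
φ_{22} = 0.2775 / 0.9375 = 0.296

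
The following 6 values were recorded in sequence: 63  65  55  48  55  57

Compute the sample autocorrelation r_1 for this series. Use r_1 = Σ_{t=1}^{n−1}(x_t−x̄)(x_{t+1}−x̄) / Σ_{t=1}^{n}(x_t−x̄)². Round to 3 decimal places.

Mean x̄ = (63 + 65 + 55 + 48 + 55 + 57)/6 = 57.1667
Deviations from mean: 5.8333, 7.8333, -2.1667, -9.1667, -2.1667, -0.1667
Σ(x_t−x̄)(x_{t+1}−x̄) = (45.6944) + (-16.9722) + (19.8611) + (19.8611) + (0.3611) = 68.8056
Denominator Σ(x_t−x̄)² = 188.8333
r_1 = 68.8056 / 188.8333 = 0.364

0.364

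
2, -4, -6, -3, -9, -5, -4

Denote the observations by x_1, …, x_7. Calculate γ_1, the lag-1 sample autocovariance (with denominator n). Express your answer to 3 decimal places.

Mean x̄ = (2 − 4 − 6 − 3 − 9 − 5 − 4)/7 = -4.1429
Deviations: 6.1429, 0.1429, -1.8571, 1.1429, -4.8571, -0.8571, 0.1429
Σ_{t=1}^{6}(x_t−x̄)(x_{t+1}−x̄) = -3.0204
γ_1 = -3.0204 / 7 = -0.431

-0.431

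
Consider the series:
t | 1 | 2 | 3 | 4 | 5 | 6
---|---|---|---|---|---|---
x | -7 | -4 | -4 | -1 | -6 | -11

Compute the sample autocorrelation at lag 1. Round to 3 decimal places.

0.126

Mean x̄ = (-7 − 4 − 4 − 1 − 6 − 11)/6 = -5.5000
Numerator Σ_{t=1}^{5}(x_t−x̄)(x_{t+1}−x̄) = 7.2500
Denominator Σ(x_t−x̄)² = 57.5000
r_1 = 7.2500 / 57.5000 = 0.126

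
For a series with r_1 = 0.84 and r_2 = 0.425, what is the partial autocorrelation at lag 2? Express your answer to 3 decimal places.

-0.953

φ_{22} = (r_2 − r_1²) / (1 − r_1²)
r_1² = (0.84)² = 0.7056
Numerator = 0.425 − 0.7056 = -0.2806; denominator = 1 − 0.7056 = 0.2944
φ_{22} = -0.2806 / 0.2944 = -0.953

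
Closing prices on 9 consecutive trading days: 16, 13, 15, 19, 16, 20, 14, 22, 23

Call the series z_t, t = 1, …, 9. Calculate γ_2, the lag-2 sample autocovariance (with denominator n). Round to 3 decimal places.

0.215

Mean z̄ = (16 + 13 + 15 + 19 + 16 + 20 + 14 + 22 + 23)/9 = 17.5556
Σ_{t=1}^{7}(z_t−z̄)(z_{t+2}−z̄) = 1.9383
γ_2 = 1.9383 / 9 = 0.215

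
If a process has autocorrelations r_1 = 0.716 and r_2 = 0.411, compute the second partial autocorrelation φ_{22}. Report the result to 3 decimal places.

φ_{22} = (r_2 − r_1²) / (1 − r_1²)
r_1² = (0.716)² = 0.512656
Numerator = 0.411 − 0.5127 = -0.1017; denominator = 1 − 0.5127 = 0.4873
φ_{22} = -0.1017 / 0.4873 = -0.209

-0.209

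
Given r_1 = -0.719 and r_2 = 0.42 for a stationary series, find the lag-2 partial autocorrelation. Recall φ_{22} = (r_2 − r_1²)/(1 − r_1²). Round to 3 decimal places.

-0.201

φ_{22} = (r_2 − r_1²) / (1 − r_1²)
r_1² = (-0.719)² = 0.516961
Numerator = 0.42 − 0.5170 = -0.0970; denominator = 1 − 0.5170 = 0.4830
φ_{22} = -0.0970 / 0.4830 = -0.201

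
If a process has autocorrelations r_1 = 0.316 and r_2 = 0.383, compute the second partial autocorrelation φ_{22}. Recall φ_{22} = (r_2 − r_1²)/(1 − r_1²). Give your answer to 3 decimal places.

φ_{22} = (r_2 − r_1²) / (1 − r_1²)
r_1² = (0.316)² = 0.099856
Numerator = 0.383 − 0.0999 = 0.2831; denominator = 1 − 0.0999 = 0.9001
φ_{22} = 0.2831 / 0.9001 = 0.315

0.315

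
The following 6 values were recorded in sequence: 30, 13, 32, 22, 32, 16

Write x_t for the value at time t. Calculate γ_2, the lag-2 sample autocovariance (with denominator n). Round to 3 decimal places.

24.824

Mean x̄ = (30 + 13 + 32 + 22 + 32 + 16)/6 = 24.1667
Deviations: 5.8333, -11.1667, 7.8333, -2.1667, 7.8333, -8.1667
Σ_{t=1}^{4}(x_t−x̄)(x_{t+2}−x̄) = 148.9444
γ_2 = 148.9444 / 6 = 24.824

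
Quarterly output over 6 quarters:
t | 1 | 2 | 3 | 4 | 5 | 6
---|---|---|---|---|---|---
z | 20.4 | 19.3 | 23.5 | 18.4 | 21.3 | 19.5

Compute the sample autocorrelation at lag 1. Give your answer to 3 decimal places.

Mean z̄ = (20.4 + 19.3 + 23.5 + 18.4 + 21.3 + 19.5)/6 = 20.4000
Σ(z_t−z̄)(z_{t+1}−z̄) = (0.0000) + (-3.4100) + (-6.2000) + (-1.8000) + (-0.8100) = -12.2200
Denominator Σ(z_t−z̄)² = 16.4400
r_1 = -12.2200 / 16.4400 = -0.743

-0.743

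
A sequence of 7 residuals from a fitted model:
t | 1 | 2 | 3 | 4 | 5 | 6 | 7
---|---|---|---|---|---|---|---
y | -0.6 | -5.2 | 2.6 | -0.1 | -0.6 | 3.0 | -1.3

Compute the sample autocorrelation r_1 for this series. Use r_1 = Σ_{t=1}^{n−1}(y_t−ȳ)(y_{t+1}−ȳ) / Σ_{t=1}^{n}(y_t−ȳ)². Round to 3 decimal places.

-0.370

Mean ȳ = (-0.6 − 5.2 + 2.6 − 0.1 − 0.6 + 3.0 − 1.3)/7 = -0.3143
Numerator Σ_{t=1}^{6}(y_t−ȳ)(y_{t+1}−ȳ) = -16.4931
Denominator Σ(y_t−ȳ)² = 44.5286
r_1 = -16.4931 / 44.5286 = -0.370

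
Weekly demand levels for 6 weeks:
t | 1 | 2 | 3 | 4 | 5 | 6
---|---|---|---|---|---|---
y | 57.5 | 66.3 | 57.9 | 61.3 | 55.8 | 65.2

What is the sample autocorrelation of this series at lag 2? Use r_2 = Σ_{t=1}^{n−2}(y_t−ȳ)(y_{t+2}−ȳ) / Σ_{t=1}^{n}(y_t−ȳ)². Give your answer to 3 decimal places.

0.305

Mean ȳ = (57.5 + 66.3 + 57.9 + 61.3 + 55.8 + 65.2)/6 = 60.6667
Deviations from mean: -3.1667, 5.6333, -2.7667, 0.6333, -4.8667, 4.5333
Numerator Σ_{t=1}^{4}(y_t−ȳ)(y_{t+2}−ȳ) = 28.6644
Denominator Σ(y_t−ȳ)² = 94.0533
r_2 = 28.6644 / 94.0533 = 0.305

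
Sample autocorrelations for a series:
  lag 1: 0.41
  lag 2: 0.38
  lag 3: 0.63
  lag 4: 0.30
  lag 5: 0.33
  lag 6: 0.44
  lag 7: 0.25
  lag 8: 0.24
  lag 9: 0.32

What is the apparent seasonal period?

The largest autocorrelation is r_3 = 0.63, with a weaker echo at lag 6 (0.44); the remaining lags stay at or below 0.41. The elevated value at lag 1 (0.41), dropping to 0.38 at lag 2, reflects decaying short-term dependence rather than seasonality.
The dominant spike at lag 3 indicates a seasonal period of 3.

3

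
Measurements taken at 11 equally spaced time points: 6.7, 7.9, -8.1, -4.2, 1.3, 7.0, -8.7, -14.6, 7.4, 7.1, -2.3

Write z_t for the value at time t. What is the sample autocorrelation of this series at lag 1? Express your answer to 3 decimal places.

0.032

Mean z̄ = (6.7 + 7.9 − 8.1 − 4.2 + 1.3 + 7.0 − 8.7 − 14.6 + 7.4 + 7.1 − 2.3)/11 = -0.0455
Numerator Σ_{t=1}^{10}(z_t−z̄)(z_{t+1}−z̄) = 20.6652
Denominator Σ(z_t−z̄)² = 640.5273
r_1 = 20.6652 / 640.5273 = 0.032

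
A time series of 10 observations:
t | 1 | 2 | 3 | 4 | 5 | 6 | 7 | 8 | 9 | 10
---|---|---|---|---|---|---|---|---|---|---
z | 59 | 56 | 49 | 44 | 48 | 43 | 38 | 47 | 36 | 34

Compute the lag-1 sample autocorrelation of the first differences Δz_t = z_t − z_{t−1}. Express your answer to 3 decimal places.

First differences Δz: -3, -7, -5, 4, -5, -5, 9, -11, -2
Mean of differences = -2.7778
Numerator Σ(Δz_t−Δz̄)(Δz_{t+1}−Δz̄) = -144.2716
Denominator Σ(Δz_t−Δz̄)² = 285.5556
r_1(Δz) = -144.2716 / 285.5556 = -0.505

-0.505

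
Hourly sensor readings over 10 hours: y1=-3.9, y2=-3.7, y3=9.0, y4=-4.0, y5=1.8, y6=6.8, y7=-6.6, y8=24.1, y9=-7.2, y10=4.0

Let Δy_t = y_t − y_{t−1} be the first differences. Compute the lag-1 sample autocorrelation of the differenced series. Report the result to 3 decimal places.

First differences Δy: 0.2, 12.7, -13.0, 5.8, 5.0, -13.4, 30.7, -31.3, 11.2
Mean of differences = 0.8778
Numerator Σ(Δy_t−Δȳ)(Δy_{t+1}−Δȳ) = -1996.5083
Denominator Σ(Δy_t−Δȳ)² = 2609.2156
r_1(Δy) = -1996.5083 / 2609.2156 = -0.765

-0.765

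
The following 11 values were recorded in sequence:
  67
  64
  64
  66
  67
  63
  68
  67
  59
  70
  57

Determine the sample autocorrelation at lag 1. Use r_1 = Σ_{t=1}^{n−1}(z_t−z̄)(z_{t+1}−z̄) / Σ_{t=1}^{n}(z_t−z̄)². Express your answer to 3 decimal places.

Mean z̄ = (67 + 64 + 64 + 66 + 67 + 63 + 68 + 67 + 59 + 70 + 57)/11 = 64.7273
Numerator Σ_{t=1}^{10}(z_t−z̄)(z_{t+1}−z̄) = -85.2562
Denominator Σ(z_t−z̄)² = 152.1818
r_1 = -85.2562 / 152.1818 = -0.560

-0.560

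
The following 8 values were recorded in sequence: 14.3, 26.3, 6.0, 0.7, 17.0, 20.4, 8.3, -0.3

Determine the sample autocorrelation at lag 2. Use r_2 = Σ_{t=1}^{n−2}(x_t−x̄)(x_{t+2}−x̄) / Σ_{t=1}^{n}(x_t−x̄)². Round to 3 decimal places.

-0.670

Mean x̄ = (14.3 + 26.3 + 6.0 + 0.7 + 17.0 + 20.4 + 8.3 − 0.3)/8 = 11.5875
Σ(x_t−x̄)(x_{t+2}−x̄) = (-15.1561) + (-160.1823) + (-30.2423) + (-95.9461) + (-17.7936) + (-104.7586) = -424.0791
Denominator Σ(x_t−x̄)² = 632.6488
r_2 = -424.0791 / 632.6488 = -0.670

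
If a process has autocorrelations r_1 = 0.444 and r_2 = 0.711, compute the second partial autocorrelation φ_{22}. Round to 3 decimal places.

φ_{22} = (r_2 − r_1²) / (1 − r_1²)
r_1² = (0.444)² = 0.197136
Numerator = 0.711 − 0.1971 = 0.5139; denominator = 1 − 0.1971 = 0.8029
φ_{22} = 0.5139 / 0.8029 = 0.640

0.640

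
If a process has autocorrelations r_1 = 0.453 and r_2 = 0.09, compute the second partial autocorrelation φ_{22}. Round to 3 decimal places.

φ_{22} = (r_2 − r_1²) / (1 − r_1²)
r_1² = (0.453)² = 0.205209
Numerator = 0.09 − 0.2052 = -0.1152; denominator = 1 − 0.2052 = 0.7948
φ_{22} = -0.1152 / 0.7948 = -0.145

-0.145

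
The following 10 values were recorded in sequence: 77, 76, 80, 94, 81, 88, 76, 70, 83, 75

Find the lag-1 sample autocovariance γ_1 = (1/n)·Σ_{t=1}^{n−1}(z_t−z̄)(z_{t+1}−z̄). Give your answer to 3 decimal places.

Mean z̄ = (77 + 76 + 80 + 94 + 81 + 88 + 76 + 70 + 83 + 75)/10 = 80.0000
Σ_{t=1}^{9}(z_t−z̄)(z_{t+1}−z̄) = -3.0000
γ_1 = -3.0000 / 10 = -0.300

-0.300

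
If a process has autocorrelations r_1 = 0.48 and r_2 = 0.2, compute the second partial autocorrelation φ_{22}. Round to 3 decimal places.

φ_{22} = (r_2 − r_1²) / (1 − r_1²)
r_1² = (0.48)² = 0.2304
Numerator = 0.2 − 0.2304 = -0.0304; denominator = 1 − 0.2304 = 0.7696
φ_{22} = -0.0304 / 0.7696 = -0.040

-0.040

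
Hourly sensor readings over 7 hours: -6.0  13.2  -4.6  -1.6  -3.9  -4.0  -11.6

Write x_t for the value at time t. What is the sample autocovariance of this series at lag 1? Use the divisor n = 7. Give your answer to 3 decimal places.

Mean x̄ = (-6.0 + 13.2 − 4.6 − 1.6 − 3.9 − 4.0 − 11.6)/7 = -2.6429
Deviations: -3.3571, 15.8429, -1.9571, 1.0429, -1.2571, -1.3571, -8.9571
Σ_{t=1}^{6}(x_t−x̄)(x_{t+1}−x̄) = -73.6833
γ_1 = -73.6833 / 7 = -10.526

-10.526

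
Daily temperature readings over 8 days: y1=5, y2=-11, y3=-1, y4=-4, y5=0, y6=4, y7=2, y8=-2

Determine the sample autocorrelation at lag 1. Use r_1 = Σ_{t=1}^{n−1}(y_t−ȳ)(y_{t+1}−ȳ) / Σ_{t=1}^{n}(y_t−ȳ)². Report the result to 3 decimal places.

Mean ȳ = (5 − 11 − 1 − 4 + 0 + 4 + 2 − 2)/8 = -0.8750
Deviations from mean: 5.8750, -10.1250, -0.1250, -3.1250, 0.8750, 4.8750, 2.8750, -1.1250
Numerator Σ_{t=1}^{7}(y_t−ȳ)(y_{t+1}−ȳ) = -45.5156
Denominator Σ(y_t−ȳ)² = 180.8750
r_1 = -45.5156 / 180.8750 = -0.252

-0.252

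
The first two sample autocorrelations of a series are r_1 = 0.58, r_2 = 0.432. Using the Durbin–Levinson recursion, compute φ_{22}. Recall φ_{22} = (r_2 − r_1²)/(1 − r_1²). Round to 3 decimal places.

φ_{22} = (r_2 − r_1²) / (1 − r_1²)
r_1² = (0.58)² = 0.3364
Numerator = 0.432 − 0.3364 = 0.0956; denominator = 1 − 0.3364 = 0.6636
φ_{22} = 0.0956 / 0.6636 = 0.144

0.144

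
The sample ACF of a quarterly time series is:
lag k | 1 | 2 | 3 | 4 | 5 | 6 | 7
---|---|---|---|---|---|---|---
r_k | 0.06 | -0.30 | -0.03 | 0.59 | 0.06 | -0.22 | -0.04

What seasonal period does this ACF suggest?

The largest autocorrelation is r_4 = 0.59; the remaining lags stay at or below 0.06.
The dominant spike at lag 4 indicates a seasonal period of 4.

4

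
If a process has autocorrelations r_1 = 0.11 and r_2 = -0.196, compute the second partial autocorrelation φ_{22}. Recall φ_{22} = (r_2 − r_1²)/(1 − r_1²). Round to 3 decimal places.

φ_{22} = (r_2 − r_1²) / (1 − r_1²)
r_1² = (0.11)² = 0.0121
Numerator = -0.196 − 0.0121 = -0.2081; denominator = 1 − 0.0121 = 0.9879
φ_{22} = -0.2081 / 0.9879 = -0.211

-0.211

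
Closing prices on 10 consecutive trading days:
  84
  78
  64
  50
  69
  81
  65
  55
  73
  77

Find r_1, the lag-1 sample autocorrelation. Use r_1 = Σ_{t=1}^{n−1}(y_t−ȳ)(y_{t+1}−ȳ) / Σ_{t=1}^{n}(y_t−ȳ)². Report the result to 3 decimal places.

Mean ȳ = (84 + 78 + 64 + 50 + 69 + 81 + 65 + 55 + 73 + 77)/10 = 69.6000
Numerator Σ_{t=1}^{9}(y_t−ȳ)(y_{t+1}−ȳ) = 178.8400
Denominator Σ(y_t−ȳ)² = 1124.4000
r_1 = 178.8400 / 1124.4000 = 0.159

0.159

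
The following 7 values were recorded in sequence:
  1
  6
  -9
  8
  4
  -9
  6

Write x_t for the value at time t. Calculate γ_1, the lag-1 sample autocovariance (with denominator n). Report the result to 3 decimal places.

Mean x̄ = (1 + 6 − 9 + 8 + 4 − 9 + 6)/7 = 1.0000
Σ_{t=1}^{6}(x_t−x̄)(x_{t+1}−x̄) = -179.0000
γ_1 = -179.0000 / 7 = -25.571

-25.571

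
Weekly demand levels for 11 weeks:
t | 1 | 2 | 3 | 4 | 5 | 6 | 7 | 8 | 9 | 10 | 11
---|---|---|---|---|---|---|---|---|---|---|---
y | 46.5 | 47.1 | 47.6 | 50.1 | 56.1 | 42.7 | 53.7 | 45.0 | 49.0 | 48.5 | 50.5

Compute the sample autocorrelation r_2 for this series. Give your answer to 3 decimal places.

Mean ȳ = (46.5 + 47.1 + 47.6 + 50.1 + 56.1 + 42.7 + 53.7 + 45.0 + 49.0 + 48.5 + 50.5)/11 = 48.8000
Numerator Σ_{t=1}^{9}(y_t−ȳ)(y_{t+2}−ȳ) = 45.2700
Denominator Σ(y_t−ȳ)² = 143.2800
r_2 = 45.2700 / 143.2800 = 0.316

0.316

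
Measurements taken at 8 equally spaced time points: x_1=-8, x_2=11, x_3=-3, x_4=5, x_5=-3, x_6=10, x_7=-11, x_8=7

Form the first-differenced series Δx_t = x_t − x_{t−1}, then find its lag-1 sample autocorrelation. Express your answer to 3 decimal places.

-0.728

First differences Δx: 19, -14, 8, -8, 13, -21, 18
Mean of differences = 2.1429
Numerator Σ(Δx_t−Δx̄)(Δx_{t+1}−Δx̄) = -1154.4490
Denominator Σ(Δx_t−Δx̄)² = 1586.8571
r_1(Δx) = -1154.4490 / 1586.8571 = -0.728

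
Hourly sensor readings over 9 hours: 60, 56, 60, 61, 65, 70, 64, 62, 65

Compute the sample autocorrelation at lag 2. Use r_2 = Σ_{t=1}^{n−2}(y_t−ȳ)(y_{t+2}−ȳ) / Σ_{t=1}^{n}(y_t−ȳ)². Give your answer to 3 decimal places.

Mean ȳ = (60 + 56 + 60 + 61 + 65 + 70 + 64 + 62 + 65)/9 = 62.5556
Numerator Σ_{t=1}^{7}(y_t−ȳ)(y_{t+2}−ȳ) = 1.8272
Denominator Σ(y_t−ȳ)² = 128.2222
r_2 = 1.8272 / 128.2222 = 0.014

0.014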